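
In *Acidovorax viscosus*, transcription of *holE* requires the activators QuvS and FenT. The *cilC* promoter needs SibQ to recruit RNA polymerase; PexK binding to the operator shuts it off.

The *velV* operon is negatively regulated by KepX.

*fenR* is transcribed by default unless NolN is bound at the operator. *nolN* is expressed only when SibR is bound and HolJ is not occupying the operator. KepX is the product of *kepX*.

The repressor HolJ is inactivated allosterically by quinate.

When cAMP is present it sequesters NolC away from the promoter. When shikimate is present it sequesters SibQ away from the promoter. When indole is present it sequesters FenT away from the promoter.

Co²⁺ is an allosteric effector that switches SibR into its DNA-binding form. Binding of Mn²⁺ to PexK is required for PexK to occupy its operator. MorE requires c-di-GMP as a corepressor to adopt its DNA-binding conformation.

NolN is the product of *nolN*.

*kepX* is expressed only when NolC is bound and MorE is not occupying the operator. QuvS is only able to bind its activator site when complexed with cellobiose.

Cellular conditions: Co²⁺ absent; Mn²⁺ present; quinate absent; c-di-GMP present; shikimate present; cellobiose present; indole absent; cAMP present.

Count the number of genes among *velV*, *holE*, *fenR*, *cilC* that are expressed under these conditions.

cAMP is present, so NolC is inactive.
c-di-GMP is present, so MorE is active.
With repressor MorE bound, *kepX* is not transcribed.
So KepX is not produced.
With no repressor bound, *velV* is transcribed.
→ *velV* is ON.
Cellobiose is present, so QuvS is active.
Indole is absent, so FenT is active.
No repressor is bound and QuvS and FenT are active, so *holE* is transcribed.
→ *holE* is ON.
Quinate is absent, so HolJ is active.
Co²⁺ is absent, so SibR is inactive.
With repressor HolJ bound, *nolN* is not transcribed.
So NolN is not produced.
With no repressor bound, *fenR* is transcribed.
→ *fenR* is ON.
Mn²⁺ is present, so PexK is active.
Shikimate is present, so SibQ is inactive.
With repressor PexK bound, *cilC* is not transcribed.
→ *cilC* is OFF.
3 of the 4 genes are transcribed.

3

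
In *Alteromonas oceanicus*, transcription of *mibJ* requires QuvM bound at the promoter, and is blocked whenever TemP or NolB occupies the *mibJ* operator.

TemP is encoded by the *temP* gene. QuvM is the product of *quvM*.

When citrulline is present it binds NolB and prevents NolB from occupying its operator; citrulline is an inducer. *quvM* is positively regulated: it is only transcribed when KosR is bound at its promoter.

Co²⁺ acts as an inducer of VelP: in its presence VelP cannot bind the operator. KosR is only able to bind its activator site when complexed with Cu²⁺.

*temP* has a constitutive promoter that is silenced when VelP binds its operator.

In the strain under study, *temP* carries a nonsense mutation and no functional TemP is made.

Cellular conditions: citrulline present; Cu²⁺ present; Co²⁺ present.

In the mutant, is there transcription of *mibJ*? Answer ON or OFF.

TemP is non-functional in this strain, so it has no effect.
Cu²⁺ is present, so KosR is active.
No repressor is bound and KosR is active, so *quvM* is transcribed.
So QuvM is produced and active.
Citrulline is present, so NolB is inactive.
No repressor is bound and QuvM is active, so *mibJ* is transcribed.

ON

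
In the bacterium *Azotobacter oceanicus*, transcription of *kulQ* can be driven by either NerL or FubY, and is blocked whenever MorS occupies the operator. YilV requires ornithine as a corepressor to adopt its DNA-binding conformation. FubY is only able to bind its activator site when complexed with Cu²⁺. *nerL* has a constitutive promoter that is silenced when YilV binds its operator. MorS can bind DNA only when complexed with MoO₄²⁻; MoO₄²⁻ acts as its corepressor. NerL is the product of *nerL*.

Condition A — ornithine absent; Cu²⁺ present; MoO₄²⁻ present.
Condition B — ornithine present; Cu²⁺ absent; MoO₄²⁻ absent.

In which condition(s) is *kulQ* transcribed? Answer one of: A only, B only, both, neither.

Condition A:
Ornithine is absent, so YilV is inactive.
With no repressor bound, *nerL* is transcribed.
So NerL is produced and active.
Cu²⁺ is present, so FubY is active.
MoO₄²⁻ is present, so MorS is active.
With repressor MorS bound, *kulQ* is not transcribed.
→ *kulQ* is OFF in A.
Condition B:
Ornithine is present, so YilV is active.
With repressor YilV bound, *nerL* is not transcribed.
So NerL is not produced.
Cu²⁺ is absent, so FubY is inactive.
MoO₄²⁻ is absent, so MorS is inactive.
No activator is available at the *kulQ* promoter, so *kulQ* is not transcribed.
→ *kulQ* is OFF in B.

neither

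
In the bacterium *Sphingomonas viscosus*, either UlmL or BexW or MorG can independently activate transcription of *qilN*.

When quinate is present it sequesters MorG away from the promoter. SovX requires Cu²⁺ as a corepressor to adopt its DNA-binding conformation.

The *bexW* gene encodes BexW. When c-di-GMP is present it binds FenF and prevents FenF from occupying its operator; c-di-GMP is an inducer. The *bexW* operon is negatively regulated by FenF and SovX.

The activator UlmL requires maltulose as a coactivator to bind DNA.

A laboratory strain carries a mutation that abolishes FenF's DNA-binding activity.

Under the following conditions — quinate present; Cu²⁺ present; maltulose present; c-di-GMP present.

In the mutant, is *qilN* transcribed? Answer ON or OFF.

Maltulose is present, so UlmL is active.
FenF is non-functional in this strain, so it has no effect.
Cu²⁺ is present, so SovX is active.
With repressor SovX bound, *bexW* is not transcribed.
So BexW is not produced.
Quinate is present, so MorG is inactive.
Activator UlmL is present, so *qilN* is transcribed.

ON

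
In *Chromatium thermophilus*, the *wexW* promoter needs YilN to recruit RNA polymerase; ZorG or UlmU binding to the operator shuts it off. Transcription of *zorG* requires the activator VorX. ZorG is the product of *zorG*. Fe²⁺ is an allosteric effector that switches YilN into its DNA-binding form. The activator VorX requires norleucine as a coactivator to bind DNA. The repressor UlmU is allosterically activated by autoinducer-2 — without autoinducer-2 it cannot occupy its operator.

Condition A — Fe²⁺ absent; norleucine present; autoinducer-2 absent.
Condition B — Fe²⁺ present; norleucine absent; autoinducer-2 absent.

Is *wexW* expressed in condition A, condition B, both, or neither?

B only

Condition A:
Fe²⁺ is absent, so YilN is inactive.
Norleucine is present, so VorX is active.
No repressor is bound and VorX is active, so *zorG* is transcribed.
So ZorG is produced and active.
Autoinducer-2 is absent, so UlmU is inactive.
With repressor ZorG bound, *wexW* is not transcribed.
→ *wexW* is OFF in A.
Condition B:
Fe²⁺ is present, so YilN is active.
Norleucine is absent, so VorX is inactive.
Required activator VorX is absent, so *zorG* is not transcribed.
So ZorG is not produced.
Autoinducer-2 is absent, so UlmU is inactive.
No repressor is bound and YilN is active, so *wexW* is transcribed.
→ *wexW* is ON in B.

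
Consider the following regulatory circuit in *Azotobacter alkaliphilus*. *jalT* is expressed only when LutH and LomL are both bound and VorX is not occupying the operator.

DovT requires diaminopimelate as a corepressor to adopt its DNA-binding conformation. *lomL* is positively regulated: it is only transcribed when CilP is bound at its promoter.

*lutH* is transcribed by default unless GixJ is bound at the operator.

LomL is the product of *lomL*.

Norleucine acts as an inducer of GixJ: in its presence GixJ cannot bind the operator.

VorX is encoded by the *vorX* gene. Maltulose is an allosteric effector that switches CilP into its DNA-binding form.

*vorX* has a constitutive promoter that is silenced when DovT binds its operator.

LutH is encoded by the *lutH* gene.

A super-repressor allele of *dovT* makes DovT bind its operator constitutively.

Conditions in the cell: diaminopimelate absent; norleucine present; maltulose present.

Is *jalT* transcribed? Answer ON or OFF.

ON

Norleucine is present, so GixJ is inactive.
With no repressor bound, *lutH* is transcribed.
So LutH is produced and active.
DovT is constitutively active in this strain.
With repressor DovT bound, *vorX* is not transcribed.
So VorX is not produced.
Maltulose is present, so CilP is active.
No repressor is bound and CilP is active, so *lomL* is transcribed.
So LomL is produced and active.
No repressor is bound and LutH and LomL are active, so *jalT* is transcribed.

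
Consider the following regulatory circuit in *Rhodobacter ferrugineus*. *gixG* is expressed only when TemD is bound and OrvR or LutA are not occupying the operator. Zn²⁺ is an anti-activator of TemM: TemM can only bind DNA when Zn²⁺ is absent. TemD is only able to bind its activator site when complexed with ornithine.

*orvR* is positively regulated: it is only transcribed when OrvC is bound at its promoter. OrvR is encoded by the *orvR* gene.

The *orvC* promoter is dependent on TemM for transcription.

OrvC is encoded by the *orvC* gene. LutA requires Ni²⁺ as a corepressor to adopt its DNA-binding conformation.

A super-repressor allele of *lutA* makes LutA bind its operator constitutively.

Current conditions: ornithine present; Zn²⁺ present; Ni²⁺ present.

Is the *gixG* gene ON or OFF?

OFF

Zn²⁺ is present, so TemM is inactive.
Required activator TemM is absent, so *orvC* is not transcribed.
So OrvC is not produced.
Required activator OrvC is absent, so *orvR* is not transcribed.
So OrvR is not produced.
LutA is constitutively active in this strain.
Ornithine is present, so TemD is active.
With repressor LutA bound, *gixG* is not transcribed.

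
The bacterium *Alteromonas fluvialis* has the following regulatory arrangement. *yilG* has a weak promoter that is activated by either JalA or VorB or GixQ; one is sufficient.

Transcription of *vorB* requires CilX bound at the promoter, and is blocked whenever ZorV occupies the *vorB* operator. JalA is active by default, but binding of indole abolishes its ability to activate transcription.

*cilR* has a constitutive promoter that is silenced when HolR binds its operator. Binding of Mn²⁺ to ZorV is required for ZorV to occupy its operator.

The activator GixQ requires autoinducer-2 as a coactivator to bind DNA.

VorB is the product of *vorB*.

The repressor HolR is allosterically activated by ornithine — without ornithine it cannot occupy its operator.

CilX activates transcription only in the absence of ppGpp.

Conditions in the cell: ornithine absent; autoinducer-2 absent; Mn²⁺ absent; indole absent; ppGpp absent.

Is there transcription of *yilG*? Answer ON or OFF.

Indole is absent, so JalA is active.
ppGpp is absent, so CilX is active.
Mn²⁺ is absent, so ZorV is inactive.
No repressor is bound and CilX is active, so *vorB* is transcribed.
So VorB is produced and active.
Autoinducer-2 is absent, so GixQ is inactive.
Activator JalA is present, so *yilG* is transcribed.

ON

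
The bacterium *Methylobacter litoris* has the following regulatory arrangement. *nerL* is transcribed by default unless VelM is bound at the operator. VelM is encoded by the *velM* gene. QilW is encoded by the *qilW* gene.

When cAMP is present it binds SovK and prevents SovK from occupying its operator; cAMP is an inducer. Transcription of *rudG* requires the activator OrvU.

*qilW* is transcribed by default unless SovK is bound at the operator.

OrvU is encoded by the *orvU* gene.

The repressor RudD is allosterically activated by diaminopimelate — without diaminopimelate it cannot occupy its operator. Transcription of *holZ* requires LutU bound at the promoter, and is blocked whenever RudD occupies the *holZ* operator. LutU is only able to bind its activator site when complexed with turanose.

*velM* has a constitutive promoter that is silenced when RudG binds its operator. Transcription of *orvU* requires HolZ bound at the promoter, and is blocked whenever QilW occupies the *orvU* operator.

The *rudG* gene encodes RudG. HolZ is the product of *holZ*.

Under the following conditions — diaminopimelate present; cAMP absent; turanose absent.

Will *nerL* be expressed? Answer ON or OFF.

Turanose is absent, so LutU is inactive.
Diaminopimelate is present, so RudD is active.
With repressor RudD bound, *holZ* is not transcribed.
So HolZ is not produced.
cAMP is absent, so SovK is active.
With repressor SovK bound, *qilW* is not transcribed.
So QilW is not produced.
Required activator HolZ is absent, so *orvU* is not transcribed.
So OrvU is not produced.
Required activator OrvU is absent, so *rudG* is not transcribed.
So RudG is not produced.
With no repressor bound, *velM* is transcribed.
So VelM is produced and active.
With repressor VelM bound, *nerL* is not transcribed.

OFF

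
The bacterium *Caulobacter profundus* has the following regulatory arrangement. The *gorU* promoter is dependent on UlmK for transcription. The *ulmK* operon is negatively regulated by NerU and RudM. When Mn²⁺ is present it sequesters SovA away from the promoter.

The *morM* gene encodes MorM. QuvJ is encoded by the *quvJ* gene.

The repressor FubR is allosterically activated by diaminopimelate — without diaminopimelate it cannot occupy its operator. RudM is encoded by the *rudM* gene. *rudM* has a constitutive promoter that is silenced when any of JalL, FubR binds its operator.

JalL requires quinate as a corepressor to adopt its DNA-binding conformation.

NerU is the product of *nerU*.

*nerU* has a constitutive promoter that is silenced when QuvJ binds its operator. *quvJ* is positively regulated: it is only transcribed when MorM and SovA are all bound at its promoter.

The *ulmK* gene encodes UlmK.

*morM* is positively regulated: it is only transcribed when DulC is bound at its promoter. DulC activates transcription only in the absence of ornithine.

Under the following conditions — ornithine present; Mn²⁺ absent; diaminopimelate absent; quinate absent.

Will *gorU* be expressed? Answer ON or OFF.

Ornithine is present, so DulC is inactive.
Required activator DulC is absent, so *morM* is not transcribed.
So MorM is not produced.
Mn²⁺ is absent, so SovA is active.
Required activator MorM is absent, so *quvJ* is not transcribed.
So QuvJ is not produced.
With no repressor bound, *nerU* is transcribed.
So NerU is produced and active.
Quinate is absent, so JalL is inactive.
Diaminopimelate is absent, so FubR is inactive.
With no repressor bound, *rudM* is transcribed.
So RudM is produced and active.
With repressor NerU bound, *ulmK* is not transcribed.
So UlmK is not produced.
Required activator UlmK is absent, so *gorU* is not transcribed.

OFF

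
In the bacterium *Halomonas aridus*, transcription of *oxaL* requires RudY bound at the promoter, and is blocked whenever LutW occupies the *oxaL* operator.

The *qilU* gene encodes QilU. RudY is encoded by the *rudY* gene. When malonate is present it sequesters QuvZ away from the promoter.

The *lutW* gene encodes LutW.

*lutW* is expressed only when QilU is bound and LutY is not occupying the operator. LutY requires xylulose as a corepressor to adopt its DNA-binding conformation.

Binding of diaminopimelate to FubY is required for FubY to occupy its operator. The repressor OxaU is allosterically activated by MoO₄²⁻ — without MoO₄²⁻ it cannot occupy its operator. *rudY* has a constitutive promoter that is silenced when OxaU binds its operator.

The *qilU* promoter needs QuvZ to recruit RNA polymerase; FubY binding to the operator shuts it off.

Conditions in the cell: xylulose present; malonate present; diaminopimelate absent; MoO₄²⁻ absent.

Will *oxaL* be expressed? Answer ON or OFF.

ON

Diaminopimelate is absent, so FubY is inactive.
Malonate is present, so QuvZ is inactive.
Required activator QuvZ is absent, so *qilU* is not transcribed.
So QilU is not produced.
Xylulose is present, so LutY is active.
With repressor LutY bound, *lutW* is not transcribed.
So LutW is not produced.
MoO₄²⁻ is absent, so OxaU is inactive.
With no repressor bound, *rudY* is transcribed.
So RudY is produced and active.
No repressor is bound and RudY is active, so *oxaL* is transcribed.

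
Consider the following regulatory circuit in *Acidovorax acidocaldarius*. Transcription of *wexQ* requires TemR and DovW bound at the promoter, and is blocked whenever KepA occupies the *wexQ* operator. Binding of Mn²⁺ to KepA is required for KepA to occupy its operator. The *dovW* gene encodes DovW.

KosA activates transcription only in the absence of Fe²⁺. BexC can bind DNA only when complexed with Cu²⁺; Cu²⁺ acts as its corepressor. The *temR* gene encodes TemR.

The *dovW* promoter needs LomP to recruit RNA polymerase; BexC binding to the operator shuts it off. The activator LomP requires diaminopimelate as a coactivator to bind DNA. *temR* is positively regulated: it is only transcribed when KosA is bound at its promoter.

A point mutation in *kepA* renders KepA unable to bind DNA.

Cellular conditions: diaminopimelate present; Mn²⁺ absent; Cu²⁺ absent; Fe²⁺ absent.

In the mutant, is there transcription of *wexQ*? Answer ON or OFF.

Fe²⁺ is absent, so KosA is active.
No repressor is bound and KosA is active, so *temR* is transcribed.
So TemR is produced and active.
KepA is non-functional in this strain, so it has no effect.
Cu²⁺ is absent, so BexC is inactive.
Diaminopimelate is present, so LomP is active.
No repressor is bound and LomP is active, so *dovW* is transcribed.
So DovW is produced and active.
No repressor is bound and TemR and DovW are active, so *wexQ* is transcribed.

ON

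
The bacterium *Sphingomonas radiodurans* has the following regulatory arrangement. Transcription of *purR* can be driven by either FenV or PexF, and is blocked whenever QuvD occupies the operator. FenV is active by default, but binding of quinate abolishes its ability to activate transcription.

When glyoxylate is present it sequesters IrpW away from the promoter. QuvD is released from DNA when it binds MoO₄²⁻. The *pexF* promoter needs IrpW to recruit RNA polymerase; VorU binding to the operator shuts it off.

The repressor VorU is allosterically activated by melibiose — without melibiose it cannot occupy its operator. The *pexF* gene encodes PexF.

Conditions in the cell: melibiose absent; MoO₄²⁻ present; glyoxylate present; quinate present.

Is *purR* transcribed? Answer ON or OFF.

MoO₄²⁻ is present, so QuvD is inactive.
Quinate is present, so FenV is inactive.
Glyoxylate is present, so IrpW is inactive.
Melibiose is absent, so VorU is inactive.
Required activator IrpW is absent, so *pexF* is not transcribed.
So PexF is not produced.
No activator is available at the *purR* promoter, so *purR* is not transcribed.

OFF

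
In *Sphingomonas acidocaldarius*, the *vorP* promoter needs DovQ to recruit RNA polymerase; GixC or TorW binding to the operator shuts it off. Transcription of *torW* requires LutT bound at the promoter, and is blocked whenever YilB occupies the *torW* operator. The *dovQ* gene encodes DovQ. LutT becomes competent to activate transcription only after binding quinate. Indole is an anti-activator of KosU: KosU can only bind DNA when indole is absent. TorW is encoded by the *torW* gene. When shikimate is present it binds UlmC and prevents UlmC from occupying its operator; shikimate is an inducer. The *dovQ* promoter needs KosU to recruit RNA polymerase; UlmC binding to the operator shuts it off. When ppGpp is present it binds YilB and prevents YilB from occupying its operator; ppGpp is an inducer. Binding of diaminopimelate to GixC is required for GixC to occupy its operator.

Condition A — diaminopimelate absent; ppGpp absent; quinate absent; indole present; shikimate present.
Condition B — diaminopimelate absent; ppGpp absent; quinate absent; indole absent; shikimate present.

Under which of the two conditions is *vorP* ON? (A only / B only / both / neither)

Condition A:
Diaminopimelate is absent, so GixC is inactive.
ppGpp is absent, so YilB is active.
Quinate is absent, so LutT is inactive.
With repressor YilB bound, *torW* is not transcribed.
So TorW is not produced.
Indole is present, so KosU is inactive.
Shikimate is present, so UlmC is inactive.
Required activator KosU is absent, so *dovQ* is not transcribed.
So DovQ is not produced.
Required activator DovQ is absent, so *vorP* is not transcribed.
→ *vorP* is OFF in A.
Condition B:
Diaminopimelate is absent, so GixC is inactive.
ppGpp is absent, so YilB is active.
Quinate is absent, so LutT is inactive.
With repressor YilB bound, *torW* is not transcribed.
So TorW is not produced.
Indole is absent, so KosU is active.
Shikimate is present, so UlmC is inactive.
No repressor is bound and KosU is active, so *dovQ* is transcribed.
So DovQ is produced and active.
No repressor is bound and DovQ is active, so *vorP* is transcribed.
→ *vorP* is ON in B.

B only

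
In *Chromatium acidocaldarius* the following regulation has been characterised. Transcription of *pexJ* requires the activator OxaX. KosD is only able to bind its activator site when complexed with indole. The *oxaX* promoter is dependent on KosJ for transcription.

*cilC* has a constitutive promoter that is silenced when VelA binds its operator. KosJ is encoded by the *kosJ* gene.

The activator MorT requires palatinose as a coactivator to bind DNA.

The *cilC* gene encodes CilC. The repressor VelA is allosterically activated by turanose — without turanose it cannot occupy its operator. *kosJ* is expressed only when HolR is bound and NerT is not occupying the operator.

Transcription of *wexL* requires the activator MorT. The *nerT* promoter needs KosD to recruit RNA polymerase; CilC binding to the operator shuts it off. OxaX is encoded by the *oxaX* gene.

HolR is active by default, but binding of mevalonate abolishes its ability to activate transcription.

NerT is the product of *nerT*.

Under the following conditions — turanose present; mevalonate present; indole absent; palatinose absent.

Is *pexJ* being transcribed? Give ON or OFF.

Turanose is present, so VelA is active.
With repressor VelA bound, *cilC* is not transcribed.
So CilC is not produced.
Indole is absent, so KosD is inactive.
Required activator KosD is absent, so *nerT* is not transcribed.
So NerT is not produced.
Mevalonate is present, so HolR is inactive.
Required activator HolR is absent, so *kosJ* is not transcribed.
So KosJ is not produced.
Required activator KosJ is absent, so *oxaX* is not transcribed.
So OxaX is not produced.
Required activator OxaX is absent, so *pexJ* is not transcribed.

OFF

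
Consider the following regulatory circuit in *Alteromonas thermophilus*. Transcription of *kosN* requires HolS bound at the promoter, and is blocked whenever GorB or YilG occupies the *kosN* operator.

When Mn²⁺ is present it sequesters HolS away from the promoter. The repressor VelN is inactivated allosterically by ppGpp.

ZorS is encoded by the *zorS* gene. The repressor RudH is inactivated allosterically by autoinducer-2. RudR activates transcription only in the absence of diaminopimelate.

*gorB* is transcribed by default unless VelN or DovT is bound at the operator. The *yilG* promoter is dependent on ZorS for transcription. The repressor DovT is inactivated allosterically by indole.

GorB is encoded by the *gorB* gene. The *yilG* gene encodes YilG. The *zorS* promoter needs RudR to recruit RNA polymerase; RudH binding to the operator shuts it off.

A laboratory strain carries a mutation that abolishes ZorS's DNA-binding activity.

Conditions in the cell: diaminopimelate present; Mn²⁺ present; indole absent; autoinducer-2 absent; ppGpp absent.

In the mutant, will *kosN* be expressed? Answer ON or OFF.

OFF

ppGpp is absent, so VelN is active.
Indole is absent, so DovT is active.
With repressor VelN bound, *gorB* is not transcribed.
So GorB is not produced.
ZorS is non-functional in this strain, so it has no effect.
Required activator ZorS is absent, so *yilG* is not transcribed.
So YilG is not produced.
Mn²⁺ is present, so HolS is inactive.
Required activator HolS is absent, so *kosN* is not transcribed.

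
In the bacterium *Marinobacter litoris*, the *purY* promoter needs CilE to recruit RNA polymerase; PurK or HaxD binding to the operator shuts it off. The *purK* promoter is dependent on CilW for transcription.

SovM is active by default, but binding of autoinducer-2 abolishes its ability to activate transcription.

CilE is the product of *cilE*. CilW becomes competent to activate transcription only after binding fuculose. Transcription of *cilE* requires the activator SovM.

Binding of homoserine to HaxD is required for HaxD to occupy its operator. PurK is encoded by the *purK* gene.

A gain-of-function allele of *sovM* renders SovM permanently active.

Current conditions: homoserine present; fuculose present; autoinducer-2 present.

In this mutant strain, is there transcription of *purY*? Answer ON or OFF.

Fuculose is present, so CilW is active.
No repressor is bound and CilW is active, so *purK* is transcribed.
So PurK is produced and active.
SovM is constitutively active in this strain.
No repressor is bound and SovM is active, so *cilE* is transcribed.
So CilE is produced and active.
Homoserine is present, so HaxD is active.
With repressor PurK bound, *purY* is not transcribed.

OFF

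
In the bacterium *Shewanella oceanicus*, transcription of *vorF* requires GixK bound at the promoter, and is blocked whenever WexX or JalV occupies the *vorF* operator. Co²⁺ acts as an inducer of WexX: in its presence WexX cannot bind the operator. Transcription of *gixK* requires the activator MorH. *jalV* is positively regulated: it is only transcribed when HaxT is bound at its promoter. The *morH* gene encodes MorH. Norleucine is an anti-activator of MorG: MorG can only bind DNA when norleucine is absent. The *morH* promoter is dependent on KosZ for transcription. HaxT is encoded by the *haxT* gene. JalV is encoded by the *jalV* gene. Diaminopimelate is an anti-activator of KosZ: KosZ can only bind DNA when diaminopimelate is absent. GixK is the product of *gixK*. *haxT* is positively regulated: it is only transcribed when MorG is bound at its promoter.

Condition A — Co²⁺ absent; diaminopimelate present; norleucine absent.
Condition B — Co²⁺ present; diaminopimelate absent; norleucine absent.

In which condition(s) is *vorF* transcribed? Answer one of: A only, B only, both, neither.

Condition A:
Co²⁺ is absent, so WexX is active.
Diaminopimelate is present, so KosZ is inactive.
Required activator KosZ is absent, so *morH* is not transcribed.
So MorH is not produced.
Required activator MorH is absent, so *gixK* is not transcribed.
So GixK is not produced.
Norleucine is absent, so MorG is active.
No repressor is bound and MorG is active, so *haxT* is transcribed.
So HaxT is produced and active.
No repressor is bound and HaxT is active, so *jalV* is transcribed.
So JalV is produced and active.
With repressor WexX bound, *vorF* is not transcribed.
→ *vorF* is OFF in A.
Condition B:
Co²⁺ is present, so WexX is inactive.
Diaminopimelate is absent, so KosZ is active.
No repressor is bound and KosZ is active, so *morH* is transcribed.
So MorH is produced and active.
No repressor is bound and MorH is active, so *gixK* is transcribed.
So GixK is produced and active.
Norleucine is absent, so MorG is active.
No repressor is bound and MorG is active, so *haxT* is transcribed.
So HaxT is produced and active.
No repressor is bound and HaxT is active, so *jalV* is transcribed.
So JalV is produced and active.
With repressor JalV bound, *vorF* is not transcribed.
→ *vorF* is OFF in B.

neither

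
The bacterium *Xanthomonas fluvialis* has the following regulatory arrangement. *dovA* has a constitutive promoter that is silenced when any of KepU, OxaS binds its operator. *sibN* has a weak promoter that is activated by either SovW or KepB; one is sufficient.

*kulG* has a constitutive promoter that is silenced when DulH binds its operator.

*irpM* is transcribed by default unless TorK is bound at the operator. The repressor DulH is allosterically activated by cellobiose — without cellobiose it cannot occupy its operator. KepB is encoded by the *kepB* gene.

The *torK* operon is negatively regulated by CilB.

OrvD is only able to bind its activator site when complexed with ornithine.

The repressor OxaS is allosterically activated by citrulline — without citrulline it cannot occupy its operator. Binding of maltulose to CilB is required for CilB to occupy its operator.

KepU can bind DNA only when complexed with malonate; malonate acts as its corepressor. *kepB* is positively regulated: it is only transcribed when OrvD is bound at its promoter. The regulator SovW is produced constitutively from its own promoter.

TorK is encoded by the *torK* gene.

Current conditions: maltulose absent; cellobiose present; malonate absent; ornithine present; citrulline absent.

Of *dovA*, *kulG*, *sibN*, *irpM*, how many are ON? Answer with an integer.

Malonate is absent, so KepU is inactive.
Citrulline is absent, so OxaS is inactive.
With no repressor bound, *dovA* is transcribed.
→ *dovA* is ON.
Cellobiose is present, so DulH is active.
With repressor DulH bound, *kulG* is not transcribed.
→ *kulG* is OFF.
SovW is produced constitutively and is active.
Ornithine is present, so OrvD is active.
No repressor is bound and OrvD is active, so *kepB* is transcribed.
So KepB is produced and active.
Activator SovW is present, so *sibN* is transcribed.
→ *sibN* is ON.
Maltulose is absent, so CilB is inactive.
With no repressor bound, *torK* is transcribed.
So TorK is produced and active.
With repressor TorK bound, *irpM* is not transcribed.
→ *irpM* is OFF.
2 of the 4 genes are transcribed.

2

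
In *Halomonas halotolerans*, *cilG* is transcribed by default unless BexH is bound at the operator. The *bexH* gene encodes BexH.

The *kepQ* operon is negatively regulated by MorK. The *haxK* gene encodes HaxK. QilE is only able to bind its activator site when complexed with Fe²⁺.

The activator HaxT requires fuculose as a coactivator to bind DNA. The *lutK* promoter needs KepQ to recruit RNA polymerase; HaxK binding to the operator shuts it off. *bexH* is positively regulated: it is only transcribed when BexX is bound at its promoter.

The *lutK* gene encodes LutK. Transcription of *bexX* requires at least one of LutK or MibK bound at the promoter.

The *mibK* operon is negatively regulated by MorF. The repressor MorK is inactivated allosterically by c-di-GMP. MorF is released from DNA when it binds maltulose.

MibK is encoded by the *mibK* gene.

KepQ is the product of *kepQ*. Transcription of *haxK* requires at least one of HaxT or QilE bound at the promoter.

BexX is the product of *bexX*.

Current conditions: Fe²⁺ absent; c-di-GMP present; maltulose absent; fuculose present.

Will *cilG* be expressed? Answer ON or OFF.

Fuculose is present, so HaxT is active.
Fe²⁺ is absent, so QilE is inactive.
Activator HaxT is present, so *haxK* is transcribed.
So HaxK is produced and active.
c-di-GMP is present, so MorK is inactive.
With no repressor bound, *kepQ* is transcribed.
So KepQ is produced and active.
With repressor HaxK bound, *lutK* is not transcribed.
So LutK is not produced.
Maltulose is absent, so MorF is active.
With repressor MorF bound, *mibK* is not transcribed.
So MibK is not produced.
No activator is available at the *bexX* promoter, so *bexX* is not transcribed.
So BexX is not produced.
Required activator BexX is absent, so *bexH* is not transcribed.
So BexH is not produced.
With no repressor bound, *cilG* is transcribed.

ON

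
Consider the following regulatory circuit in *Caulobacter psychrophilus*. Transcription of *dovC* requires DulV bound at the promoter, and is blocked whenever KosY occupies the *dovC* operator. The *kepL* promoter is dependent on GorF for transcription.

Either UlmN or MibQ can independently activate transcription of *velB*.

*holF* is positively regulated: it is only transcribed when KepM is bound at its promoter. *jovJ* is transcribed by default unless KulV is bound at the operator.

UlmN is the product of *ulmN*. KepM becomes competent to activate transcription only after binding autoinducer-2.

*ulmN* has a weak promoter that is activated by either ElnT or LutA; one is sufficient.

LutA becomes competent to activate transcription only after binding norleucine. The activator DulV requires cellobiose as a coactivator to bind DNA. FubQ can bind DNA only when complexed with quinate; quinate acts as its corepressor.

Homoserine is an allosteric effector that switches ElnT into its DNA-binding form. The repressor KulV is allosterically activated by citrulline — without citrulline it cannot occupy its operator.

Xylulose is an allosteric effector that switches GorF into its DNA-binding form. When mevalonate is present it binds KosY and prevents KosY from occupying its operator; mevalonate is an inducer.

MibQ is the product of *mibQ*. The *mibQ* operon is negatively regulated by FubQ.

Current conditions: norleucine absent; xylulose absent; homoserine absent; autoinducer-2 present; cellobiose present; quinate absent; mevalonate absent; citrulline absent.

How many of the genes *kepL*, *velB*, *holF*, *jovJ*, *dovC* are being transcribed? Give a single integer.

3

Xylulose is absent, so GorF is inactive.
Required activator GorF is absent, so *kepL* is not transcribed.
→ *kepL* is OFF.
Homoserine is absent, so ElnT is inactive.
Norleucine is absent, so LutA is inactive.
No activator is available at the *ulmN* promoter, so *ulmN* is not transcribed.
So UlmN is not produced.
Quinate is absent, so FubQ is inactive.
With no repressor bound, *mibQ* is transcribed.
So MibQ is produced and active.
Activator MibQ is present, so *velB* is transcribed.
→ *velB* is ON.
Autoinducer-2 is present, so KepM is active.
No repressor is bound and KepM is active, so *holF* is transcribed.
→ *holF* is ON.
Citrulline is absent, so KulV is inactive.
With no repressor bound, *jovJ* is transcribed.
→ *jovJ* is ON.
Cellobiose is present, so DulV is active.
Mevalonate is absent, so KosY is active.
With repressor KosY bound, *dovC* is not transcribed.
→ *dovC* is OFF.
3 of the 5 genes are transcribed.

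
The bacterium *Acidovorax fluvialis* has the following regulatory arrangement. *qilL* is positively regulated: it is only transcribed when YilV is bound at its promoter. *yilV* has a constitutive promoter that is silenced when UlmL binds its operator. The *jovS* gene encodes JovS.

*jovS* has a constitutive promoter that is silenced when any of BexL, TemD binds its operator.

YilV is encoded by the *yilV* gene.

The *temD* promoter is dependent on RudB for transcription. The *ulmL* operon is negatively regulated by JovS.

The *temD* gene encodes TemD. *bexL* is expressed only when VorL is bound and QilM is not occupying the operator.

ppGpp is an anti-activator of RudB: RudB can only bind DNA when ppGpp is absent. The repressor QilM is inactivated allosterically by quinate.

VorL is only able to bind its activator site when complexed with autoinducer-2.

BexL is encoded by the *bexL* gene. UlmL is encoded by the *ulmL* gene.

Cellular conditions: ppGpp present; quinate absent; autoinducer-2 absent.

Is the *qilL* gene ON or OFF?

Autoinducer-2 is absent, so VorL is inactive.
Quinate is absent, so QilM is active.
With repressor QilM bound, *bexL* is not transcribed.
So BexL is not produced.
ppGpp is present, so RudB is inactive.
Required activator RudB is absent, so *temD* is not transcribed.
So TemD is not produced.
With no repressor bound, *jovS* is transcribed.
So JovS is produced and active.
With repressor JovS bound, *ulmL* is not transcribed.
So UlmL is not produced.
With no repressor bound, *yilV* is transcribed.
So YilV is produced and active.
No repressor is bound and YilV is active, so *qilL* is transcribed.

ON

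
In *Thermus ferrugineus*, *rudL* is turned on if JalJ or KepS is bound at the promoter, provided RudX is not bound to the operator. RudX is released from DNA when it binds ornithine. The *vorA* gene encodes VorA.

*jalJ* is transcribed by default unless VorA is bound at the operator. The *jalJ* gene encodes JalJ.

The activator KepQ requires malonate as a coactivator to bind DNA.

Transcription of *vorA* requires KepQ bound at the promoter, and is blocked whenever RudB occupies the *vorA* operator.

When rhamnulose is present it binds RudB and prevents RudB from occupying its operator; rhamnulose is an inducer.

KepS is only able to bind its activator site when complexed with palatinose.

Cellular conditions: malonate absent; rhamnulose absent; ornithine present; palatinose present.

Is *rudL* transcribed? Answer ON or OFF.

ON

Malonate is absent, so KepQ is inactive.
Rhamnulose is absent, so RudB is active.
With repressor RudB bound, *vorA* is not transcribed.
So VorA is not produced.
With no repressor bound, *jalJ* is transcribed.
So JalJ is produced and active.
Ornithine is present, so RudX is inactive.
Palatinose is present, so KepS is active.
Activator JalJ is present, so *rudL* is transcribed.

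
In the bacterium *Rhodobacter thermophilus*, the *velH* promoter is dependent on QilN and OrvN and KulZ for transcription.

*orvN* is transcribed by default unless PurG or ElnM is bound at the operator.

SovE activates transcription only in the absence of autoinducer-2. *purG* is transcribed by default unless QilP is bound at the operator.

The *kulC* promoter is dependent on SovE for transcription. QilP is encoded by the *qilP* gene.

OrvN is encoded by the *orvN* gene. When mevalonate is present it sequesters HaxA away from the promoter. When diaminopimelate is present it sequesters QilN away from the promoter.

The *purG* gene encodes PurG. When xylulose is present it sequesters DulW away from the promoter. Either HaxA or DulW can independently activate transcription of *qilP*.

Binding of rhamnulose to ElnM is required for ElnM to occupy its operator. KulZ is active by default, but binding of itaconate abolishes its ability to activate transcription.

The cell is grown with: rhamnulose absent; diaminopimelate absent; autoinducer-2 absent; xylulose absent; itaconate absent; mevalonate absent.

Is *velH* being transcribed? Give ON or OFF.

Diaminopimelate is absent, so QilN is active.
Mevalonate is absent, so HaxA is active.
Xylulose is absent, so DulW is active.
Activator HaxA is present, so *qilP* is transcribed.
So QilP is produced and active.
With repressor QilP bound, *purG* is not transcribed.
So PurG is not produced.
Rhamnulose is absent, so ElnM is inactive.
With no repressor bound, *orvN* is transcribed.
So OrvN is produced and active.
Itaconate is absent, so KulZ is active.
No repressor is bound and QilN and OrvN and KulZ are active, so *velH* is transcribed.

ON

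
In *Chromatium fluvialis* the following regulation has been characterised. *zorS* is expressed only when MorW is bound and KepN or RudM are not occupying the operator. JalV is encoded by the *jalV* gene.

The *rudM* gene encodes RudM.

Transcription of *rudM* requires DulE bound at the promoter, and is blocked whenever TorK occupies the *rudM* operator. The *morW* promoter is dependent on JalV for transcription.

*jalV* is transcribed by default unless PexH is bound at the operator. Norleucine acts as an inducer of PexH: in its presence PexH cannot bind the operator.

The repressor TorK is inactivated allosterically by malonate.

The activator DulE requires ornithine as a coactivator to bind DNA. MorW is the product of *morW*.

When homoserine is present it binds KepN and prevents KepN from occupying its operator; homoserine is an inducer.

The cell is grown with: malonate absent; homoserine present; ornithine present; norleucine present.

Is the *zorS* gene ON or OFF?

ON

Norleucine is present, so PexH is inactive.
With no repressor bound, *jalV* is transcribed.
So JalV is produced and active.
No repressor is bound and JalV is active, so *morW* is transcribed.
So MorW is produced and active.
Homoserine is present, so KepN is inactive.
Malonate is absent, so TorK is active.
Ornithine is present, so DulE is active.
With repressor TorK bound, *rudM* is not transcribed.
So RudM is not produced.
No repressor is bound and MorW is active, so *zorS* is transcribed.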